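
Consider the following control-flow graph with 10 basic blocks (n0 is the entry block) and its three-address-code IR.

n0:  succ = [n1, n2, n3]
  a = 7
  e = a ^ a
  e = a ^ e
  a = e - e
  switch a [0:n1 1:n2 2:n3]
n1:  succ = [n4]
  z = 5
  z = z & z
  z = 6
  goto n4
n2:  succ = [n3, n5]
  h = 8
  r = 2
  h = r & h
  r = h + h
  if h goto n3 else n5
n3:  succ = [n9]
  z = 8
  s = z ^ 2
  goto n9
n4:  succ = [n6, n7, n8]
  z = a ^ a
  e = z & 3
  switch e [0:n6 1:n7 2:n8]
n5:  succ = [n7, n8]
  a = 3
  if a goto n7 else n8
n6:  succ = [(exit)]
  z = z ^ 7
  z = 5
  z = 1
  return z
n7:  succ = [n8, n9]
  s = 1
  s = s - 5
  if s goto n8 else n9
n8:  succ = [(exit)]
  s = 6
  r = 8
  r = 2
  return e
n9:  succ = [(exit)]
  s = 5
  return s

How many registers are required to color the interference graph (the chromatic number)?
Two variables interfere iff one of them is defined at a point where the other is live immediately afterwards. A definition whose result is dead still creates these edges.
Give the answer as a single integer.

Answer: 3

Working:
Block summaries:
  n0: def={a,e} ue=∅
  n1: def={z} ue=∅
  n2: def={h,r} ue=∅
  n3: def={s,z} ue=∅
  n4: def={e,z} ue={a}
  n5: def={a} ue=∅
  n6: def={z} ue={z}
  n7: def={s} ue=∅
  n8: def={r,s} ue={e}
  n9: def={s} ue=∅

Liveness:
  live n0: ∅→{a,e}
  live n1: {a}→{a}
  live n2: {e}→{e}
  live n3: ∅→∅
  live n4: {a}→{e,z}
  live n5: {e}→{e}
  live n6: {z}→∅
  live n7: {e}→{e}
  live n8: {e}→∅
  live n9: ∅→∅

Conflict graph:
  a↔{e,z}
  e↔{a,h,r,s,z}
  h↔{e,r}
  r↔{e,h}
  s↔{e}
  z↔{a,e}

Chromatic number:
  clique {a,e,z} ⇒ need ≥ 3
  3-colouring: R0={e}  R1={a,h,s}  R2={r,z}
  χ = 3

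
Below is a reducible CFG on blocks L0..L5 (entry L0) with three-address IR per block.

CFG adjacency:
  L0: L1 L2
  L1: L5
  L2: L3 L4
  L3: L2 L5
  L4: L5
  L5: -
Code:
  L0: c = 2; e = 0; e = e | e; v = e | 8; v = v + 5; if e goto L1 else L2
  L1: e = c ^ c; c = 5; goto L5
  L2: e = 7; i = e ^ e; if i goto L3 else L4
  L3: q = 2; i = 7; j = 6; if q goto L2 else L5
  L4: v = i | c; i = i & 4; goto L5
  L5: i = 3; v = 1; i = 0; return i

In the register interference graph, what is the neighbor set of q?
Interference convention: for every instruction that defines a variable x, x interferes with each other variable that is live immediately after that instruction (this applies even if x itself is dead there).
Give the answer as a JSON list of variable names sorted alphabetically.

def/use:
  L0: {c,e,v} / ∅
  L1: {c,e} / {c}
  L2: {e,i} / ∅
  L3: {i,j,q} / ∅
  L4: {i,v} / {c,i}
  L5: {i,v} / ∅

Backward fixpoint:
  L0 li=∅ lo={c}
  L1 li={c} lo=∅
  L2 li={c} lo={c,i}
  L3 li={c} lo={c}
  L4 li={c,i} lo=∅
  L5 li=∅ lo=∅

Interfere edges:
  c — {e,i,j,q,v}
  e — {c,v}
  i — {c,q,v}
  j — {c,q}
  q — {c,i,j}
  v — {c,e,i}

N(q) = ["c", "i", "j"]

Answer: ["c", "i", "j"]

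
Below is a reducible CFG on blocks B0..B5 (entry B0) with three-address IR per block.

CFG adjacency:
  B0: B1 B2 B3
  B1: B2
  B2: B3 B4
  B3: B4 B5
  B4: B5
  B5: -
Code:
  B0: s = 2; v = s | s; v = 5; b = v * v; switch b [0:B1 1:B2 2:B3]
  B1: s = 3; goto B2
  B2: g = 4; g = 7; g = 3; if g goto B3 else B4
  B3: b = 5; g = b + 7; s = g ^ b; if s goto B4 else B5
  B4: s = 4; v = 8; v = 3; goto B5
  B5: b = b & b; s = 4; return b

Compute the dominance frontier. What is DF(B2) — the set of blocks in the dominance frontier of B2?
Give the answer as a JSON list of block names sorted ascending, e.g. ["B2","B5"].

Answer: ["B3", "B4"]

Working:
idom tree: B1←B0 B2←B0 B3←B0 B4←B0 B5←B0
Join-block Dom:
  B2: preds {B0,B1}: {B0} ∩ {B0,B1} = {B0}; idom=B0
  B3: preds {B0,B2}: {B0} ∩ {B0,B2} = {B0}; idom=B0
  B4: preds {B2,B3}: {B0,B2} ∩ {B0,B3} = {B0}; idom=B0
  B5: preds {B3,B4}: {B0,B3} ∩ {B0,B4} = {B0}; idom=B0

Frontier:
  join B2 pred B0: · stop@B0
  join B2 pred B1: B1 stop@B0
  join B3 pred B0: · stop@B0
  join B3 pred B2: B2 stop@B0
  join B4 pred B2: B2 stop@B0
  join B4 pred B3: B3 stop@B0
  join B5 pred B3: B3 stop@B0
  join B5 pred B4: B4 stop@B0
  DF(B0)=∅
  DF(B1)={B2}
  DF(B2)={B3,B4}
  DF(B3)={B4,B5}
  DF(B4)={B5}
  DF(B5)=∅

DF(B2) = ["B3", "B4"]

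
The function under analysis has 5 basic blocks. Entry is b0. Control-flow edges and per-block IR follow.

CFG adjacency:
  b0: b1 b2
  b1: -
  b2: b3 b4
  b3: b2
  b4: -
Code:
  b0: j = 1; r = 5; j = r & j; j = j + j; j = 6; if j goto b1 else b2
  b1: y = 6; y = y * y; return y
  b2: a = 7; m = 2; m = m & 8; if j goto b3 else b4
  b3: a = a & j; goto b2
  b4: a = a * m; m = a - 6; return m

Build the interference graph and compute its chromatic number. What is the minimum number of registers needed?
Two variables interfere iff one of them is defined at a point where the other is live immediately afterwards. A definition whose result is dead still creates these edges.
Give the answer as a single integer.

Answer: 3

Derivation:
Block summaries:
  b0 def {j,r} use ∅
  b1 def {y} use ∅
  b2 def {a,m} use {j}
  b3 def {a} use {a,j}
  b4 def {a,m} use {a,m}

Live sets:
  b0 li=∅ lo={j}
  b1 li=∅ lo=∅
  b2 li={j} lo={a,j,m}
  b3 li={a,j} lo={j}
  b4 li={a,m} lo=∅

Interfere edges:
  a↔{j,m}
  j↔{a,m,r}
  m↔{a,j}
  r↔{j}
  y↔∅

Colouring:
  {a,j,m} pairwise interfere (3-clique) ⇒ χ ≥ 3
  3-colouring: R0={j,y}  R1={a,r}  R2={m}
  χ = 3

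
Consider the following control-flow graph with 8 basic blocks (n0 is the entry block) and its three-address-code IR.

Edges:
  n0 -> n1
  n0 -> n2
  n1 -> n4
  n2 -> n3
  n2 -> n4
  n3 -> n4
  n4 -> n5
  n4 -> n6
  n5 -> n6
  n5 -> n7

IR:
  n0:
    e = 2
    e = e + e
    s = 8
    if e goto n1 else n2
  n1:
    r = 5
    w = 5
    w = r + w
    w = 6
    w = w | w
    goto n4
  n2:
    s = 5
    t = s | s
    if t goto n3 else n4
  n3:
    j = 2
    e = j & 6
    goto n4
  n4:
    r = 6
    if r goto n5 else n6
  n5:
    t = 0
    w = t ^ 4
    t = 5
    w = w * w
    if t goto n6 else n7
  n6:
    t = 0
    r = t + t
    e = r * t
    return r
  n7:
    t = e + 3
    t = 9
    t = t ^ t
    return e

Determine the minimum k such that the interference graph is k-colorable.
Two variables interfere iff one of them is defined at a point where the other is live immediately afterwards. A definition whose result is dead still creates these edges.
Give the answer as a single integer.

Answer: 4

Derivation:
Block summaries:
  n0: def={e,s} ue=∅
  n1: def={r,w} ue=∅
  n2: def={s,t} ue=∅
  n3: def={e,j} ue=∅
  n4: def={r} ue=∅
  n5: def={t,w} ue=∅
  n6: def={e,r,t} ue=∅
  n7: def={t} ue={e}

Backward fixpoint:
  live n0: ∅→{e}
  live n1: {e}→{e}
  live n2: {e}→{e}
  live n3: ∅→{e}
  live n4: {e}→{e}
  live n5: {e}→{e}
  live n6: ∅→∅
  live n7: {e}→∅

Interference:
  e↔{r,s,t,w}
  j↔∅
  r↔{e,t,w}
  s↔{e}
  t↔{e,r,w}
  w↔{e,r,t}

Registers:
  clique {e,r,t,w} ⇒ need ≥ 4
  4-colouring: r0={e,j}  r1={r,s}  r2={t}  r3={w}
  χ = 4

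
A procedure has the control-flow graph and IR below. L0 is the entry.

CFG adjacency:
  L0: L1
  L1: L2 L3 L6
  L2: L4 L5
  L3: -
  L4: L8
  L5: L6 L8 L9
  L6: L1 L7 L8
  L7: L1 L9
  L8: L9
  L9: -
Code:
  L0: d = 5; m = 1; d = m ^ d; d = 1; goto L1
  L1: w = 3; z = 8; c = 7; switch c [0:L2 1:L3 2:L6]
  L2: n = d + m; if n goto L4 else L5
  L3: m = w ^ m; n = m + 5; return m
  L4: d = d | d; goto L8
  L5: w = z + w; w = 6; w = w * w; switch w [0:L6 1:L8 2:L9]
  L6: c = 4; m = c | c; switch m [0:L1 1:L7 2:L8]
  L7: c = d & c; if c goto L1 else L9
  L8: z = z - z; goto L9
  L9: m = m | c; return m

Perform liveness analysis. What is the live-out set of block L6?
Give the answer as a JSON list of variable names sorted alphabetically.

Per-block:
  L0: {d,m} / ∅
  L1: {c,w,z} / ∅
  L2: {n} / {d,m}
  L3: {m,n} / {m,w}
  L4: {d} / {d}
  L5: {w} / {w,z}
  L6: {c,m} / ∅
  L7: {c} / {c,d}
  L8: {z} / {z}
  L9: {m} / {c,m}

Live sets:
  L0: in=∅ out={d,m}
  L1: in={d,m} out={c,d,m,w,z}
  L2: in={c,d,m,w,z} out={c,d,m,w,z}
  L3: in={m,w} out=∅
  L4: in={c,d,m,z} out={c,m,z}
  L5: in={c,d,m,w,z} out={c,d,m,z}
  L6: in={d,z} out={c,d,m,z}
  L7: in={c,d,m} out={c,d,m}
  L8: in={c,m,z} out={c,m}
  L9: in={c,m} out=∅

live-out(L6) = ["c", "d", "m", "z"]

Answer: ["c", "d", "m", "z"]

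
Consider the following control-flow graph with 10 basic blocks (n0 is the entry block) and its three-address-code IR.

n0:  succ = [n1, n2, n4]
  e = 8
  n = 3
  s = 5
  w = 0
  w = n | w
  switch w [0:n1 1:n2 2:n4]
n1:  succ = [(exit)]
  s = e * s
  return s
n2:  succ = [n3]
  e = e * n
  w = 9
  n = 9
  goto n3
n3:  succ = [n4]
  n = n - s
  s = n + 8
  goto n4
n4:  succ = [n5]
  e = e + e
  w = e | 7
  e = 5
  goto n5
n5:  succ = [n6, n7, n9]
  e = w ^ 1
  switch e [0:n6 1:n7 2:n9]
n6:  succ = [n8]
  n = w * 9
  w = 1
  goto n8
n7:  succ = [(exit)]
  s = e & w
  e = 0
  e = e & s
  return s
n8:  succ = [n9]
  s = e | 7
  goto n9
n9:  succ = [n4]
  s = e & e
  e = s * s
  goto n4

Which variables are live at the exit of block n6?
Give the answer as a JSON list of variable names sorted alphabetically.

Answer: ["e"]

Working:
def/use:
  n0 def {e,n,s,w} use ∅
  n1 def {s} use {e,s}
  n2 def {e,n,w} use {e,n}
  n3 def {n,s} use {n,s}
  n4 def {e,w} use {e}
  n5 def {e} use {w}
  n6 def {n,w} use {w}
  n7 def {e,s} use {e,w}
  n8 def {s} use {e}
  n9 def {e,s} use {e}

Liveness:
  live n0: ∅→{e,n,s}
  live n1: {e,s}→∅
  live n2: {e,n,s}→{e,n,s}
  live n3: {e,n,s}→{e}
  live n4: {e}→{w}
  live n5: {w}→{e,w}
  live n6: {e,w}→{e}
  live n7: {e,w}→∅
  live n8: {e}→{e}
  live n9: {e}→{e}

live-out(n6) = ["e"]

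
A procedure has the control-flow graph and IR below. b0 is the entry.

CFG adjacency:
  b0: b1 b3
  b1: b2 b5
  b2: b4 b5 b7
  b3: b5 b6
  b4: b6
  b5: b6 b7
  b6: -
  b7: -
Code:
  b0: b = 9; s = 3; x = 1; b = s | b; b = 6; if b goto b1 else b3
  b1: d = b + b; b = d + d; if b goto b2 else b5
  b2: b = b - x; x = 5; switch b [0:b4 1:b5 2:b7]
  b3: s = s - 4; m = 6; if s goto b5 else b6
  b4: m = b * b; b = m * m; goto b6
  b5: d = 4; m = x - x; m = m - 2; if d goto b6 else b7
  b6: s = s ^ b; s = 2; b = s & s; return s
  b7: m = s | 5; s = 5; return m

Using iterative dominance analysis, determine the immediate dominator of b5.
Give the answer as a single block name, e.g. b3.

Answer: b0

Working:
idom tree: b1←b0 b2←b1 b3←b0 b4←b2 b5←b0 b6←b0 b7←b0
Dom at joins:
  b5: preds {b1,b2,b3}: {b0,b1} ∩ {b0,b1,b2} ∩ {b0,b3} = {b0}; idom=b0
  b6: preds {b3,b4,b5}: {b0,b3} ∩ {b0,b1,b2,b4} ∩ {b0,b5} = {b0}; idom=b0
  b7: preds {b2,b5}: {b0,b1,b2} ∩ {b0,b5} = {b0}; idom=b0

idom(b5) = b0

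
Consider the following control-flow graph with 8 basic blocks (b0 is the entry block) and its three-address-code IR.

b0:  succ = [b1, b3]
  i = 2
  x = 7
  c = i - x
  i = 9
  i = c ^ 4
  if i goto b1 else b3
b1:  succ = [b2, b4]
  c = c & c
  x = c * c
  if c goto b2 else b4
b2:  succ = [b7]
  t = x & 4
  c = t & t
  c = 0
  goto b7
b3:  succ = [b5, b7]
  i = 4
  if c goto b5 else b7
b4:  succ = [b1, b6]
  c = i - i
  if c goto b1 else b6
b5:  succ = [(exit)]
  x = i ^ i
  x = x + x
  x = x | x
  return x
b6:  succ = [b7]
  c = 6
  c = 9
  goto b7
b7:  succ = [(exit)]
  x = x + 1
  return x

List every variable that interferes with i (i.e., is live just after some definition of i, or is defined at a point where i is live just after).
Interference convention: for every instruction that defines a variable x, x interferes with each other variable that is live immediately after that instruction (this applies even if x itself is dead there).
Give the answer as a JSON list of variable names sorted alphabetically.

def/use:
  b0: {c,i,x} / ∅
  b1: {c,x} / {c}
  b2: {c,t} / {x}
  b3: {i} / {c}
  b4: {c} / {i}
  b5: {x} / {i}
  b6: {c} / ∅
  b7: {x} / {x}

Liveness:
  b0 li=∅ lo={c,i,x}
  b1 li={c,i} lo={i,x}
  b2 li={x} lo={x}
  b3 li={c,x} lo={i,x}
  b4 li={i,x} lo={c,i,x}
  b5 li={i} lo=∅
  b6 li={x} lo={x}
  b7 li={x} lo=∅

Conflict graph:
  c: {i,x}
  i: {c,x}
  t: {x}
  x: {c,i,t}

N(i) = ["c", "x"]

Answer: ["c", "x"]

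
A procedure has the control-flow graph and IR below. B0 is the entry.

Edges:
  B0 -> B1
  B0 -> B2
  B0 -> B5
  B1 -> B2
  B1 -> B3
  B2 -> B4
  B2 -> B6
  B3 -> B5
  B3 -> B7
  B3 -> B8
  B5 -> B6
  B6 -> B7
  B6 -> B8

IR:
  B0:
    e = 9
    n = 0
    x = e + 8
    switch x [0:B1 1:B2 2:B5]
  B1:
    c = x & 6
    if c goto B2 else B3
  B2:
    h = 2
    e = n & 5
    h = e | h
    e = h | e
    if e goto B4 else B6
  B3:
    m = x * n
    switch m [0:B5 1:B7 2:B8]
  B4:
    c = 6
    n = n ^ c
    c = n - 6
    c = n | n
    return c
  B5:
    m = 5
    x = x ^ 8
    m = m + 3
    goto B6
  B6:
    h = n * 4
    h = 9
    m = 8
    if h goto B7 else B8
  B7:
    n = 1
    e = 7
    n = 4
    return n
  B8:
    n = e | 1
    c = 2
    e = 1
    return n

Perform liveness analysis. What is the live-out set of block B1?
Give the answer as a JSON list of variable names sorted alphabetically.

Answer: ["e", "n", "x"]

Analysis:
Per-block:
  B0 def {e,n,x} use ∅
  B1 def {c} use {x}
  B2 def {e,h} use {n}
  B3 def {m} use {n,x}
  B4 def {c,n} use {n}
  B5 def {m,x} use {x}
  B6 def {h,m} use {n}
  B7 def {e,n} use ∅
  B8 def {c,e,n} use {e}

Liveness:
  B0: in=∅ out={e,n,x}
  B1: in={e,n,x} out={e,n,x}
  B2: in={n} out={e,n}
  B3: in={e,n,x} out={e,n,x}
  B4: in={n} out=∅
  B5: in={e,n,x} out={e,n}
  B6: in={e,n} out={e}
  B7: in=∅ out=∅
  B8: in={e} out=∅

live-out(B1) = ["e", "n", "x"]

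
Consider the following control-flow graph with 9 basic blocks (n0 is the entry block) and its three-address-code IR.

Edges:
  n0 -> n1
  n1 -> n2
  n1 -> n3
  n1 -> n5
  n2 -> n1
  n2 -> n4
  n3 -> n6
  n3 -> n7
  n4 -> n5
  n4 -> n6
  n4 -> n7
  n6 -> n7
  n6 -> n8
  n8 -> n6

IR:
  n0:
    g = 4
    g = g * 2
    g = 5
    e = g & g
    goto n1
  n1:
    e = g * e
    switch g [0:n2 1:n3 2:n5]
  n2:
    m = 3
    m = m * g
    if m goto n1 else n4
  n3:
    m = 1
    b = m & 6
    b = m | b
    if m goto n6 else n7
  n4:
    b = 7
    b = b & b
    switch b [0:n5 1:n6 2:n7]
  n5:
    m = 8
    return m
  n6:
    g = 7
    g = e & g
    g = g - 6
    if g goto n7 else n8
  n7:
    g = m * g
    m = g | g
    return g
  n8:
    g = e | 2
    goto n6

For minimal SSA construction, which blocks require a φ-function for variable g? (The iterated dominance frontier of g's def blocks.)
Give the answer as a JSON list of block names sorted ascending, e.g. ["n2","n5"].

idom tree: n1←n0 n2←n1 n3←n1 n4←n2 n5←n1 n6←n1 n7←n1 n8←n6
Dom∩ at merges:
  n1: preds {n0,n2}: {n0} ∩ {n0,n1,n2} = {n0}; idom=n0
  n5: preds {n1,n4}: {n0,n1} ∩ {n0,n1,n2,n4} = {n0,n1}; idom=n1
  n6: preds {n3,n4,n8}: {n0,n1,n3} ∩ {n0,n1,n2,n4} ∩ {n0,n1,n6,n8} = {n0,n1}; idom=n1
  n7: preds {n3,n4,n6}: {n0,n1,n3} ∩ {n0,n1,n2,n4} ∩ {n0,n1,n6} = {n0,n1}; idom=n1

DF derivation:
  join n1 pred n0: · stop@n0
  join n1 pred n2: n2→n1 stop@n0
  join n5 pred n1: · stop@n1
  join n5 pred n4: n4→n2 stop@n1
  join n6 pred n3: n3 stop@n1
  join n6 pred n4: n4→n2 stop@n1
  join n6 pred n8: n8→n6 stop@n1
  join n7 pred n3: n3 stop@n1
  join n7 pred n4: n4→n2 stop@n1
  join n7 pred n6: n6 stop@n1
  n0: DF=∅
  n1: DF={n1}
  n2: DF={n1,n5,n6,n7}
  n3: DF={n6,n7}
  n4: DF={n5,n6,n7}
  n5: DF=∅
  n6: DF={n6,n7}
  n7: DF=∅
  n8: DF={n6}

φ for g: defs {n0,n6,n7,n8}
  DF⁺ = {n6,n7}

Answer: ["n6", "n7"]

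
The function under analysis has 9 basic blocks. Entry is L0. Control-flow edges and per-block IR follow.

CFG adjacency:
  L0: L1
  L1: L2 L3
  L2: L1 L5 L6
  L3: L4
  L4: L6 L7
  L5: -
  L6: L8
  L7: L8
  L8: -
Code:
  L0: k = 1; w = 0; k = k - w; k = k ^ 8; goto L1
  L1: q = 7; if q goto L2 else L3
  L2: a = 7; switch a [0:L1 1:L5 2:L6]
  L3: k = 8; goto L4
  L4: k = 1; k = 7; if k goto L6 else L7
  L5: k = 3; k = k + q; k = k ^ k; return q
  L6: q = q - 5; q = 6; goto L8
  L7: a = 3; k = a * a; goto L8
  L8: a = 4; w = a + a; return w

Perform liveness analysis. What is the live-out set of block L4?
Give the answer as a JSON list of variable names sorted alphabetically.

Answer: ["q"]

Derivation:
Block summaries:
  L0: {k,w} / ∅
  L1: {q} / ∅
  L2: {a} / ∅
  L3: {k} / ∅
  L4: {k} / ∅
  L5: {k} / {q}
  L6: {q} / {q}
  L7: {a,k} / ∅
  L8: {a,w} / ∅

Liveness:
  live L0: ∅→∅
  live L1: ∅→{q}
  live L2: {q}→{q}
  live L3: {q}→{q}
  live L4: {q}→{q}
  live L5: {q}→∅
  live L6: {q}→∅
  live L7: ∅→∅
  live L8: ∅→∅

live-out(L4) = ["q"]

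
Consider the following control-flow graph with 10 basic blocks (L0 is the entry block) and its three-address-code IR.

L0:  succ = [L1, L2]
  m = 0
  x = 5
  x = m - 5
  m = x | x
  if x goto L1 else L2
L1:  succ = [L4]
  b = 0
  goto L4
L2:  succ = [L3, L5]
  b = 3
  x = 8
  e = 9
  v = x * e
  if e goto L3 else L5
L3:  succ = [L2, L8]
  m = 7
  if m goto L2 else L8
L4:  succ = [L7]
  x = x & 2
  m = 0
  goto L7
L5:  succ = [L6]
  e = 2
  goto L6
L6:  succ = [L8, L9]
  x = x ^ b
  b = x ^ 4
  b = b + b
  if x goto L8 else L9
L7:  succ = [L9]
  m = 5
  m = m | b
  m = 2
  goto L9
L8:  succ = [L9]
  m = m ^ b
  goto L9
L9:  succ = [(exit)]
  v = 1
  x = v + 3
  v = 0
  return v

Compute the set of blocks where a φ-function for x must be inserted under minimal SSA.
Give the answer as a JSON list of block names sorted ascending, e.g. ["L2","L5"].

idom tree: L1←L0 L2←L0 L3←L2 L4←L1 L5←L2 L6←L5 L7←L4 L8←L2 L9←L0
Dom∩ at merges:
  L2: preds {L0,L3}: {L0} ∩ {L0,L2,L3} = {L0}; idom=L0
  L8: preds {L3,L6}: {L0,L2,L3} ∩ {L0,L2,L5,L6} = {L0,L2}; idom=L2
  L9: preds {L6,L7,L8}: {L0,L2,L5,L6} ∩ {L0,L1,L4,L7} ∩ {L0,L2,L8} = {L0}; idom=L0

Frontier:
  join L2 pred L0: · stop@L0
  join L2 pred L3: L3→L2 stop@L0
  join L8 pred L3: L3 stop@L2
  join L8 pred L6: L6→L5 stop@L2
  join L9 pred L6: L6→L5→L2 stop@L0
  join L9 pred L7: L7→L4→L1 stop@L0
  join L9 pred L8: L8→L2 stop@L0
  L0: DF=∅
  L1: DF={L9}
  L2: DF={L2,L9}
  L3: DF={L2,L8}
  L4: DF={L9}
  L5: DF={L8,L9}
  L6: DF={L8,L9}
  L7: DF={L9}
  L8: DF={L9}
  L9: DF=∅

φ for x: defs {L0,L2,L4,L6,L9}
  DF⁺ = {L2,L8,L9}

Answer: ["L2", "L8", "L9"]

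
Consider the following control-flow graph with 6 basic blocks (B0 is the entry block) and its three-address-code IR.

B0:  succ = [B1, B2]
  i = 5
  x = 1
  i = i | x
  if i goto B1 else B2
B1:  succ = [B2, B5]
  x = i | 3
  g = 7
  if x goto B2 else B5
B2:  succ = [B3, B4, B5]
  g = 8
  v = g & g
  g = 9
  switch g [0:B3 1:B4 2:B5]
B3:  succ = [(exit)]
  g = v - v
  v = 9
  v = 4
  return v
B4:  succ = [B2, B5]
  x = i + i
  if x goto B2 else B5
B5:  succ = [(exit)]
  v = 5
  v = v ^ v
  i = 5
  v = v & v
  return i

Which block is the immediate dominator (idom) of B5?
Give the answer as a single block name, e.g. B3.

idom tree: B1←B0 B2←B0 B3←B2 B4←B2 B5←B0
Join-block Dom:
  B2: preds {B0,B1,B4}: {B0} ∩ {B0,B1} ∩ {B0,B2,B4} = {B0}; idom=B0
  B5: preds {B1,B2,B4}: {B0,B1} ∩ {B0,B2} ∩ {B0,B2,B4} = {B0}; idom=B0

idom(B5) = B0

Answer: B0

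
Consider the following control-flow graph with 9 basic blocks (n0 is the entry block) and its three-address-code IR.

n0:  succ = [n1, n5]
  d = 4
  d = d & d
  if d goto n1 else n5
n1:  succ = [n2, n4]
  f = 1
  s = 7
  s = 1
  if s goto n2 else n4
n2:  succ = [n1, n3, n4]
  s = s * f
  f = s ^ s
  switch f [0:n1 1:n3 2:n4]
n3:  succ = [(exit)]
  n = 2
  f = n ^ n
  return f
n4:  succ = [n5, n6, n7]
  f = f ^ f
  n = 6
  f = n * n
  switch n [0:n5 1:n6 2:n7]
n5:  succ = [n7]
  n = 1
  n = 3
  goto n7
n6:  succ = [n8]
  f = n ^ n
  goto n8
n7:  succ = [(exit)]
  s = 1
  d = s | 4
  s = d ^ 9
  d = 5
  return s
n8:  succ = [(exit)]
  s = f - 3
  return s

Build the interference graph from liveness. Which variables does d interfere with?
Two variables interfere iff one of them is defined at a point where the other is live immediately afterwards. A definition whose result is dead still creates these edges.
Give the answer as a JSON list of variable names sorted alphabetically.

Answer: ["s"]

Working:
def/use:
  n0 def {d} use ∅
  n1 def {f,s} use ∅
  n2 def {f,s} use {f,s}
  n3 def {f,n} use ∅
  n4 def {f,n} use {f}
  n5 def {n} use ∅
  n6 def {f} use {n}
  n7 def {d,s} use ∅
  n8 def {s} use {f}

Live sets:
  n0 li=∅ lo=∅
  n1 li=∅ lo={f,s}
  n2 li={f,s} lo={f}
  n3 li=∅ lo=∅
  n4 li={f} lo={n}
  n5 li=∅ lo=∅
  n6 li={n} lo={f}
  n7 li=∅ lo=∅
  n8 li={f} lo=∅

Interfere edges:
  d↔{s}
  f↔{n,s}
  n↔{f}
  s↔{d,f}

N(d) = ["s"]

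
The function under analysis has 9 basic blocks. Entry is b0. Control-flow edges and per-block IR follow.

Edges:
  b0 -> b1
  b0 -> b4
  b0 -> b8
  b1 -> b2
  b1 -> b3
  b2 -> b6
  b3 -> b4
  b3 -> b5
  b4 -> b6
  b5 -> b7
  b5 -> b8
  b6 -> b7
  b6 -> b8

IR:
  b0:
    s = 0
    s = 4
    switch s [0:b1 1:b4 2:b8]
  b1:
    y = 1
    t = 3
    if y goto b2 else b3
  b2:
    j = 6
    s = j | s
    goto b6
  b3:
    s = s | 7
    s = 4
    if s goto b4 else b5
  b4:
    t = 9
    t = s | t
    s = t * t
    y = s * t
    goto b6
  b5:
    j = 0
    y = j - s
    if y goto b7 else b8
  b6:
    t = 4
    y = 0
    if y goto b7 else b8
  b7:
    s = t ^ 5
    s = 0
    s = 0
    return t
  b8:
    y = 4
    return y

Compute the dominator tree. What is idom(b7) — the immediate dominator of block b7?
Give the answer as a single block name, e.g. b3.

idom tree: b1←b0 b2←b1 b3←b1 b4←b0 b5←b3 b6←b0 b7←b0 b8←b0
Join-block Dom:
  b4: preds {b0,b3}: {b0} ∩ {b0,b1,b3} = {b0}; idom=b0
  b6: preds {b2,b4}: {b0,b1,b2} ∩ {b0,b4} = {b0}; idom=b0
  b7: preds {b5,b6}: {b0,b1,b3,b5} ∩ {b0,b6} = {b0}; idom=b0
  b8: preds {b0,b5,b6}: {b0} ∩ {b0,b1,b3,b5} ∩ {b0,b6} = {b0}; idom=b0

idom(b7) = b0

Answer: b0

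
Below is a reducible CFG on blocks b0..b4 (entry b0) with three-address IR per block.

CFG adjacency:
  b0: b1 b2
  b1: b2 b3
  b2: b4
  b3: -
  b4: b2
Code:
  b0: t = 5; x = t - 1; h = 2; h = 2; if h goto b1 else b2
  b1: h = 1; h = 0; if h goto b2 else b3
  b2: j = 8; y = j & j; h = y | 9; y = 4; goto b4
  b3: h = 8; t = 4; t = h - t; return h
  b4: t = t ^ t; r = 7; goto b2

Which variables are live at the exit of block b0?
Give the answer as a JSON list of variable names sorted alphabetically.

Per-block:
  b0: {h,t,x} / ∅
  b1: {h} / ∅
  b2: {h,j,y} / ∅
  b3: {h,t} / ∅
  b4: {r,t} / {t}

Liveness:
  b0: in=∅ out={t}
  b1: in={t} out={t}
  b2: in={t} out={t}
  b3: in=∅ out=∅
  b4: in={t} out={t}

live-out(b0) = ["t"]

Answer: ["t"]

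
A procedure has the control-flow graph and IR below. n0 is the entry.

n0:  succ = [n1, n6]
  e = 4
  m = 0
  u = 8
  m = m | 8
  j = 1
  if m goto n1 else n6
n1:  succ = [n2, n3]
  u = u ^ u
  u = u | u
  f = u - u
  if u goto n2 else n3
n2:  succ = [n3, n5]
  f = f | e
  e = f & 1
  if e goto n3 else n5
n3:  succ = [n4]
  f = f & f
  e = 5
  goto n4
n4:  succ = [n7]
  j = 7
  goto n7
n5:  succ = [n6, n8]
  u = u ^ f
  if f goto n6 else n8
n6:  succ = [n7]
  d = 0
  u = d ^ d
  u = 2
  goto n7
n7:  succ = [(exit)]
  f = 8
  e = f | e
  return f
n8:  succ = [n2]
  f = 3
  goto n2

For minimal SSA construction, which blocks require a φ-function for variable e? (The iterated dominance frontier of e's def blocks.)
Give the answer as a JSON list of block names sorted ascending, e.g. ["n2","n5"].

Answer: ["n2", "n3", "n6", "n7"]

Derivation:
idom tree: n1←n0 n2←n1 n3←n1 n4←n3 n5←n2 n6←n0 n7←n0 n8←n5
Dom at joins:
  n2: preds {n1,n8}: {n0,n1} ∩ {n0,n1,n2,n5,n8} = {n0,n1}; idom=n1
  n3: preds {n1,n2}: {n0,n1} ∩ {n0,n1,n2} = {n0,n1}; idom=n1
  n6: preds {n0,n5}: {n0} ∩ {n0,n1,n2,n5} = {n0}; idom=n0
  n7: preds {n4,n6}: {n0,n1,n3,n4} ∩ {n0,n6} = {n0}; idom=n0

Frontier:
  join n2 pred n1: · stop@n1
  join n2 pred n8: n8→n5→n2 stop@n1
  join n3 pred n1: · stop@n1
  join n3 pred n2: n2 stop@n1
  join n6 pred n0: · stop@n0
  join n6 pred n5: n5→n2→n1 stop@n0
  join n7 pred n4: n4→n3→n1 stop@n0
  join n7 pred n6: n6 stop@n0
  DF(n0)=∅
  DF(n1)={n6,n7}
  DF(n2)={n2,n3,n6}
  DF(n3)={n7}
  DF(n4)={n7}
  DF(n5)={n2,n6}
  DF(n6)={n7}
  DF(n7)=∅
  DF(n8)={n2}

φ for e: defs {n0,n2,n3,n7}
  DF⁺ = {n2,n3,n6,n7}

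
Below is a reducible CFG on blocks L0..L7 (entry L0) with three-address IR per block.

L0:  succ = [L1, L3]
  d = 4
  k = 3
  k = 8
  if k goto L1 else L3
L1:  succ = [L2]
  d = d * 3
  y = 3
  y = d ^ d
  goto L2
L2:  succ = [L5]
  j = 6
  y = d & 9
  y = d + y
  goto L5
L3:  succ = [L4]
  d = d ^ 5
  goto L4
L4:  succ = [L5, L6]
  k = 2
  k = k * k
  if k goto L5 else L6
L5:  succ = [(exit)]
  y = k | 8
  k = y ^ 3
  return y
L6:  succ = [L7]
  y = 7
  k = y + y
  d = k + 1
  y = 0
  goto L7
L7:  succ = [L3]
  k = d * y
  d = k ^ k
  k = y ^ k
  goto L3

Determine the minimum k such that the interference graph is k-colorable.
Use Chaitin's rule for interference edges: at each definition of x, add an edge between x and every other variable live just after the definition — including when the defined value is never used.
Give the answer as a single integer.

Per-block:
  L0: {d,k} / ∅
  L1: {d,y} / {d}
  L2: {j,y} / {d}
  L3: {d} / {d}
  L4: {k} / ∅
  L5: {k,y} / {k}
  L6: {d,k,y} / ∅
  L7: {d,k} / {d,y}

Backward fixpoint:
  L0: in=∅ out={d,k}
  L1: in={d,k} out={d,k}
  L2: in={d,k} out={k}
  L3: in={d} out=∅
  L4: in=∅ out={k}
  L5: in={k} out=∅
  L6: in=∅ out={d,y}
  L7: in={d,y} out={d}

Interfere edges:
  d — {j,k,y}
  j — {d,k}
  k — {d,j,y}
  y — {d,k}

Colouring:
  {d,j,k} pairwise interfere (3-clique) ⇒ χ ≥ 3
  assign d→R0 j→R2 k→R1 y→R2 — no edge inside a register ⇒ χ ≤ 3
  χ = 3

Answer: 3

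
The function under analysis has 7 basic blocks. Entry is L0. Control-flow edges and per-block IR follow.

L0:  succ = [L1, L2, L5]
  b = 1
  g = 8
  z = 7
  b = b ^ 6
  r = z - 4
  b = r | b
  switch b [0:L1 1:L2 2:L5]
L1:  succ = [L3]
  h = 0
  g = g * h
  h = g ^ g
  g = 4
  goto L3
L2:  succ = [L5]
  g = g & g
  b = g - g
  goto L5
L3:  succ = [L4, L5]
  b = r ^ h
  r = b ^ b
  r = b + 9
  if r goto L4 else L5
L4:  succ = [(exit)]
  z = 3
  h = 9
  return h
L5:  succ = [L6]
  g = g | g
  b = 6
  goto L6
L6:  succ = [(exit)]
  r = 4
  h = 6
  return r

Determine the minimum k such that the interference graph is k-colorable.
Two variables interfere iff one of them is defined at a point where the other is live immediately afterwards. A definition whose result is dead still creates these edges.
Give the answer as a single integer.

Answer: 3

Analysis:
Block summaries:
  L0 def {b,g,r,z} use ∅
  L1 def {g,h} use {g}
  L2 def {b,g} use {g}
  L3 def {b,r} use {h,r}
  L4 def {h,z} use ∅
  L5 def {b,g} use {g}
  L6 def {h,r} use ∅

Live sets:
  L0 li=∅ lo={g,r}
  L1 li={g,r} lo={g,h,r}
  L2 li={g} lo={g}
  L3 li={g,h,r} lo={g}
  L4 li=∅ lo=∅
  L5 li={g} lo=∅
  L6 li=∅ lo=∅

Conflict graph:
  b↔{g,r,z}
  g↔{b,h,r,z}
  h↔{g,r}
  r↔{b,g,h}
  z↔{b,g}

Registers:
  {b,g,r} pairwise interfere (3-clique) ⇒ χ ≥ 3
  3-colouring: c0={g}  c1={b,h}  c2={r,z}
  χ = 3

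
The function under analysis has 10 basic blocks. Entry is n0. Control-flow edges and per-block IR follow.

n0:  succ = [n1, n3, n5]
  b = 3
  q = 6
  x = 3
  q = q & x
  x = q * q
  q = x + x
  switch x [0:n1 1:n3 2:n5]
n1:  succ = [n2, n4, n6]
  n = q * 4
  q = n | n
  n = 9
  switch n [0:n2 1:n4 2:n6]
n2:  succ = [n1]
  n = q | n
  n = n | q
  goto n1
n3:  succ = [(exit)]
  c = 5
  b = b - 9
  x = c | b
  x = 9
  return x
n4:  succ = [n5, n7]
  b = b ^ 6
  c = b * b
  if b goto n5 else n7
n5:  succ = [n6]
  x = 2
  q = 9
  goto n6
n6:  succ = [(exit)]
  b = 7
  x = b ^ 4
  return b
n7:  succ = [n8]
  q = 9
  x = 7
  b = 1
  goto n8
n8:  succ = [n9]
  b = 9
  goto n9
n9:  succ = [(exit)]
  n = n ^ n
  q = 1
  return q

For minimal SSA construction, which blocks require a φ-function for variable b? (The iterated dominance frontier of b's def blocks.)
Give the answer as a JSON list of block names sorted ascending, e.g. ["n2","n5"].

Answer: ["n5", "n6"]

Analysis:
idom tree: n1←n0 n2←n1 n3←n0 n4←n1 n5←n0 n6←n0 n7←n4 n8←n7 n9←n8
Join-block Dom:
  n1: preds {n0,n2}: {n0} ∩ {n0,n1,n2} = {n0}; idom=n0
  n5: preds {n0,n4}: {n0} ∩ {n0,n1,n4} = {n0}; idom=n0
  n6: preds {n1,n5}: {n0,n1} ∩ {n0,n5} = {n0}; idom=n0

DF derivation:
  n1←n0: walk · to n0
  n1←n2: walk n2→n1 to n0
  n5←n0: walk · to n0
  n5←n4: walk n4→n1 to n0
  n6←n1: walk n1 to n0
  n6←n5: walk n5 to n0
  n0 → ∅
  n1 → {n1,n5,n6}
  n2 → {n1}
  n3 → ∅
  n4 → {n5}
  n5 → {n6}
  n6 → ∅
  n7 → ∅
  n8 → ∅
  n9 → ∅

φ for b: defs {n0,n3,n4,n6,n7,n8}
  DF⁺ = {n5,n6}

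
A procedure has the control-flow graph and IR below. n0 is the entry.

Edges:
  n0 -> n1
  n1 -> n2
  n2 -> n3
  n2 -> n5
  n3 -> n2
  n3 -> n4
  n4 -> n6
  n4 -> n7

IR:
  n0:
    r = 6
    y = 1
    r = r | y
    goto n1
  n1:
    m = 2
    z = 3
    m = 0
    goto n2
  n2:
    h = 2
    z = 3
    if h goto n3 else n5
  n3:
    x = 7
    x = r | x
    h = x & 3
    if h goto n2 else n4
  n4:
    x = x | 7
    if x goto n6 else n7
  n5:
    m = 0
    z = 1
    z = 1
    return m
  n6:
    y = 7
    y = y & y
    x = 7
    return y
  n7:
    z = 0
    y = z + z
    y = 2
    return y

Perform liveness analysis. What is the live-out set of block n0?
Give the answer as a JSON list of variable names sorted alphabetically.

def/use:
  n0 def {r,y} use ∅
  n1 def {m,z} use ∅
  n2 def {h,z} use ∅
  n3 def {h,x} use {r}
  n4 def {x} use {x}
  n5 def {m,z} use ∅
  n6 def {x,y} use ∅
  n7 def {y,z} use ∅

Liveness:
  n0 li=∅ lo={r}
  n1 li={r} lo={r}
  n2 li={r} lo={r}
  n3 li={r} lo={r,x}
  n4 li={x} lo=∅
  n5 li=∅ lo=∅
  n6 li=∅ lo=∅
  n7 li=∅ lo=∅

live-out(n0) = ["r"]

Answer: ["r"]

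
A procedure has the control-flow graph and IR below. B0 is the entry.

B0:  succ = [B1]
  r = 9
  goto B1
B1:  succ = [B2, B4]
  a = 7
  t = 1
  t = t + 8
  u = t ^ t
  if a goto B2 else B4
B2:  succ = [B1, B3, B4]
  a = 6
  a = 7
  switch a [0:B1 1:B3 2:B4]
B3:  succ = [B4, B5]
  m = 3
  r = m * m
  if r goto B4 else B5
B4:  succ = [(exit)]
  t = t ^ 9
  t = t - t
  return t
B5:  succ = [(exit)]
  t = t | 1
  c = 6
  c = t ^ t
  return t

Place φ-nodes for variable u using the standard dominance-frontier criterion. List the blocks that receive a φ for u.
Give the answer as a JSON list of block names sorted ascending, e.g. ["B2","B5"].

idom tree: B1←B0 B2←B1 B3←B2 B4←B1 B5←B3
Dom∩ at merges:
  B1: preds {B0,B2}: {B0} ∩ {B0,B1,B2} = {B0}; idom=B0
  B4: preds {B1,B2,B3}: {B0,B1} ∩ {B0,B1,B2} ∩ {B0,B1,B2,B3} = {B0,B1}; idom=B1

Frontier:
  B1←B0: walk · to B0
  B1←B2: walk B2→B1 to B0
  B4←B1: walk · to B1
  B4←B2: walk B2 to B1
  B4←B3: walk B3→B2 to B1
  DF(B0)=∅
  DF(B1)={B1}
  DF(B2)={B1,B4}
  DF(B3)={B4}
  DF(B4)=∅
  DF(B5)=∅

φ for u: defs {B1}
  DF⁺ = {B1}

Answer: ["B1"]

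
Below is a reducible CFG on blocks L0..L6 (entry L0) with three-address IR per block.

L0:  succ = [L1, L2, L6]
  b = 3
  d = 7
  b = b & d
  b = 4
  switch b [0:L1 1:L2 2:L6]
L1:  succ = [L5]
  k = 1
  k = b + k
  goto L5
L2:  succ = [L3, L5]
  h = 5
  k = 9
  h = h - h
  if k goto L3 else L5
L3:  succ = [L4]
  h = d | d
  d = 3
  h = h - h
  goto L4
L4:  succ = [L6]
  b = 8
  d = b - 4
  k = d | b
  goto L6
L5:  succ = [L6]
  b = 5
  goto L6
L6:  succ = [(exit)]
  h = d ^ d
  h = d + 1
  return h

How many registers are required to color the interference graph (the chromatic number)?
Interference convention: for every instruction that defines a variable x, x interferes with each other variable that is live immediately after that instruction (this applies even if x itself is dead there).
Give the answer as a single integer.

Answer: 3

Analysis:
Per-block:
  L0 def {b,d} use ∅
  L1 def {k} use {b}
  L2 def {h,k} use ∅
  L3 def {d,h} use {d}
  L4 def {b,d,k} use ∅
  L5 def {b} use ∅
  L6 def {h} use {d}

Backward fixpoint:
  L0 li=∅ lo={b,d}
  L1 li={b,d} lo={d}
  L2 li={d} lo={d}
  L3 li={d} lo=∅
  L4 li=∅ lo={d}
  L5 li={d} lo={d}
  L6 li={d} lo=∅

Interfere edges:
  b — {d,k}
  d — {b,h,k}
  h — {d,k}
  k — {b,d,h}

Registers:
  lower bound: {b,d,k} mutually conflict ⇒ χ ≥ 3
  assign b→c2 d→c0 h→c2 k→c1 — no edge inside a register ⇒ χ ≤ 3
  χ = 3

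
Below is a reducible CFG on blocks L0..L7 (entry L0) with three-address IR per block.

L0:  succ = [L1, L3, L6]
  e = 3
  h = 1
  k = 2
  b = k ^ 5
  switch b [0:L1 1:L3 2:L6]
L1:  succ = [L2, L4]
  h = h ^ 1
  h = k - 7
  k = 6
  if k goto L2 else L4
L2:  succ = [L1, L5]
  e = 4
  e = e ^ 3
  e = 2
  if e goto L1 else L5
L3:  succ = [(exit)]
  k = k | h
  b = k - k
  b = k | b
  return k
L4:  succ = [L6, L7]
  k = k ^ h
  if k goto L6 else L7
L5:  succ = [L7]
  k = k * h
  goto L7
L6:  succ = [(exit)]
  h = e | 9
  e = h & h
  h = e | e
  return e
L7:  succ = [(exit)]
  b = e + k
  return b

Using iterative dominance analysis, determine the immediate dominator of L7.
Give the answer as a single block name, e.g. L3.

idom tree: L1←L0 L2←L1 L3←L0 L4←L1 L5←L2 L6←L0 L7←L1
Join-block Dom:
  L1: preds {L0,L2}: {L0} ∩ {L0,L1,L2} = {L0}; idom=L0
  L6: preds {L0,L4}: {L0} ∩ {L0,L1,L4} = {L0}; idom=L0
  L7: preds {L4,L5}: {L0,L1,L4} ∩ {L0,L1,L2,L5} = {L0,L1}; idom=L1

idom(L7) = L1

Answer: L1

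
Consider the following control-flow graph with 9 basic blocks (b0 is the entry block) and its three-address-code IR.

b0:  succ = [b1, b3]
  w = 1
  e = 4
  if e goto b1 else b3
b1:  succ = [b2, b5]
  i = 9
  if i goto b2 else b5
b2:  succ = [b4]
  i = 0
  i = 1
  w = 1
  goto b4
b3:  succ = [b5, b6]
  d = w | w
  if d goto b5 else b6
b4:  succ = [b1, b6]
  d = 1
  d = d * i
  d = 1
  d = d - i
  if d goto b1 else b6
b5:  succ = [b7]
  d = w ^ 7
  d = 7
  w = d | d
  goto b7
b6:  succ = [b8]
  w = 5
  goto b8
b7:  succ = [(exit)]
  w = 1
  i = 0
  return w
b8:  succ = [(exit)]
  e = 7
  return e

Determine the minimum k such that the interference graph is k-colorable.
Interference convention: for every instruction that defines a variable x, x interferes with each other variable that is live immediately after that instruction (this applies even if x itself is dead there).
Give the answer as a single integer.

Block summaries:
  b0 def {e,w} use ∅
  b1 def {i} use ∅
  b2 def {i,w} use ∅
  b3 def {d} use {w}
  b4 def {d} use {i}
  b5 def {d,w} use {w}
  b6 def {w} use ∅
  b7 def {i,w} use ∅
  b8 def {e} use ∅

Live sets:
  b0: in=∅ out={w}
  b1: in={w} out={w}
  b2: in=∅ out={i,w}
  b3: in={w} out={w}
  b4: in={i,w} out={w}
  b5: in={w} out=∅
  b6: in=∅ out=∅
  b7: in=∅ out=∅
  b8: in=∅ out=∅

Interfere edges:
  d↔{i,w}
  e↔{w}
  i↔{d,w}
  w↔{d,e,i}

Registers:
  lower bound: {d,i,w} mutually conflict ⇒ χ ≥ 3
  assign d→c1 e→c1 i→c2 w→c0 — no edge inside a register ⇒ χ ≤ 3
  χ = 3

Answer: 3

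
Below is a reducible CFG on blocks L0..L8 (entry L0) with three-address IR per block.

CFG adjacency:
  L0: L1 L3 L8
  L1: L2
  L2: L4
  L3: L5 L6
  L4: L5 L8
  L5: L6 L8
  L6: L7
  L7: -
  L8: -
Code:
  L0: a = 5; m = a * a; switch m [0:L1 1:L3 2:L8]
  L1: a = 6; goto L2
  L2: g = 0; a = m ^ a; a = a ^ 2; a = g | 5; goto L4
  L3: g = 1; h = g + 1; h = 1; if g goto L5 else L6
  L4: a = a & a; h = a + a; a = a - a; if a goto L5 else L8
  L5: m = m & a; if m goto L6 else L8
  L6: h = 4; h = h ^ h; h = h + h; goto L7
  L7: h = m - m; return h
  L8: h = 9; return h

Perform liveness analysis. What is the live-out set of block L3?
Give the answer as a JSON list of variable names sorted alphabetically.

def/use:
  L0 def {a,m} use ∅
  L1 def {a} use ∅
  L2 def {a,g} use {a,m}
  L3 def {g,h} use ∅
  L4 def {a,h} use {a}
  L5 def {m} use {a,m}
  L6 def {h} use ∅
  L7 def {h} use {m}
  L8 def {h} use ∅

Live sets:
  live L0: ∅→{a,m}
  live L1: {m}→{a,m}
  live L2: {a,m}→{a,m}
  live L3: {a,m}→{a,m}
  live L4: {a,m}→{a,m}
  live L5: {a,m}→{m}
  live L6: {m}→{m}
  live L7: {m}→∅
  live L8: ∅→∅

live-out(L3) = ["a", "m"]

Answer: ["a", "m"]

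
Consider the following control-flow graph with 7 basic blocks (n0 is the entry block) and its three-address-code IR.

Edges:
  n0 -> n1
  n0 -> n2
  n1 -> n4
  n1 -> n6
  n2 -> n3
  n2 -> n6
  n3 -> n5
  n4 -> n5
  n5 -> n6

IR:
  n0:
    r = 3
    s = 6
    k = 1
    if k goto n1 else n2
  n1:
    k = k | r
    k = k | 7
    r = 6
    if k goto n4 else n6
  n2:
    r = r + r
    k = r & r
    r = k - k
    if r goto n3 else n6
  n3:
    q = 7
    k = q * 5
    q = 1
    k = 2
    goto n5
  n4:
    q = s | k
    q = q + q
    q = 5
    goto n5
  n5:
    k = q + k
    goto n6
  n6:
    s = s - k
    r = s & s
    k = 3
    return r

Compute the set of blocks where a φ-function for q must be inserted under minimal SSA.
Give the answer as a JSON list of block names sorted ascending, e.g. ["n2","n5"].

idom tree: n1←n0 n2←n0 n3←n2 n4←n1 n5←n0 n6←n0
Join-block Dom:
  n5: preds {n3,n4}: {n0,n2,n3} ∩ {n0,n1,n4} = {n0}; idom=n0
  n6: preds {n1,n2,n5}: {n0,n1} ∩ {n0,n2} ∩ {n0,n5} = {n0}; idom=n0

DF walk-up:
  join n5 pred n3: n3→n2 stop@n0
  join n5 pred n4: n4→n1 stop@n0
  join n6 pred n1: n1 stop@n0
  join n6 pred n2: n2 stop@n0
  join n6 pred n5: n5 stop@n0
  DF(n0)=∅
  DF(n1)={n5,n6}
  DF(n2)={n5,n6}
  DF(n3)={n5}
  DF(n4)={n5}
  DF(n5)={n6}
  DF(n6)=∅

φ for q: defs {n3,n4}
  DF⁺ = {n5,n6}

Answer: ["n5", "n6"]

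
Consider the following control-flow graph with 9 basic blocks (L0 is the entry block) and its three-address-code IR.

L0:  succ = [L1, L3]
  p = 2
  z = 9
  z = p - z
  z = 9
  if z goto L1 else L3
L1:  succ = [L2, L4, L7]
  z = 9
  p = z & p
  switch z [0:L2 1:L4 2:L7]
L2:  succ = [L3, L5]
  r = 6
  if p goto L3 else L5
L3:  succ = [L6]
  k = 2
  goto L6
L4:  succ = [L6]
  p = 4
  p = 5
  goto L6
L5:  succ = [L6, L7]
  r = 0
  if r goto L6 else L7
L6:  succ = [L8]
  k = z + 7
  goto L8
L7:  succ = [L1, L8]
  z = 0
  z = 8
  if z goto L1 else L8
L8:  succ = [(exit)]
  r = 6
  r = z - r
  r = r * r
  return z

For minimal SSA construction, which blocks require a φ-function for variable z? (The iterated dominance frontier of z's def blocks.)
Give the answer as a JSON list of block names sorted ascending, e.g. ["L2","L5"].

idom tree: L1←L0 L2←L1 L3←L0 L4←L1 L5←L2 L6←L0 L7←L1 L8←L0
Dom at joins:
  L1: preds {L0,L7}: {L0} ∩ {L0,L1,L7} = {L0}; idom=L0
  L3: preds {L0,L2}: {L0} ∩ {L0,L1,L2} = {L0}; idom=L0
  L6: preds {L3,L4,L5}: {L0,L3} ∩ {L0,L1,L4} ∩ {L0,L1,L2,L5} = {L0}; idom=L0
  L7: preds {L1,L5}: {L0,L1} ∩ {L0,L1,L2,L5} = {L0,L1}; idom=L1
  L8: preds {L6,L7}: {L0,L6} ∩ {L0,L1,L7} = {L0}; idom=L0

Frontier:
  L1←L0: walk · to L0
  L1←L7: walk L7→L1 to L0
  L3←L0: walk · to L0
  L3←L2: walk L2→L1 to L0
  L6←L3: walk L3 to L0
  L6←L4: walk L4→L1 to L0
  L6←L5: walk L5→L2→L1 to L0
  L7←L1: walk · to L1
  L7←L5: walk L5→L2 to L1
  L8←L6: walk L6 to L0
  L8←L7: walk L7→L1 to L0
  DF(L0)=∅
  DF(L1)={L1,L3,L6,L8}
  DF(L2)={L3,L6,L7}
  DF(L3)={L6}
  DF(L4)={L6}
  DF(L5)={L6,L7}
  DF(L6)={L8}
  DF(L7)={L1,L8}
  DF(L8)=∅

φ for z: defs {L0,L1,L7}
  DF⁺ = {L1,L3,L6,L8}

Answer: ["L1", "L3", "L6", "L8"]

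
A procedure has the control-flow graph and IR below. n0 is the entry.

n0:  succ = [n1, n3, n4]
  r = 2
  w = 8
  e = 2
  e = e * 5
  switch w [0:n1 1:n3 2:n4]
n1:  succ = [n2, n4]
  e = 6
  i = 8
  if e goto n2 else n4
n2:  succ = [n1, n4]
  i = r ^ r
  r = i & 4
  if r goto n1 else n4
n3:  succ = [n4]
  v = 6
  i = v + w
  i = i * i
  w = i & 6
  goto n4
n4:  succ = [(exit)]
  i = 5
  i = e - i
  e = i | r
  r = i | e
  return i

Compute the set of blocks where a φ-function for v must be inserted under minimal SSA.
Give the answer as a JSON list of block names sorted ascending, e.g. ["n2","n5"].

idom tree: n1←n0 n2←n1 n3←n0 n4←n0
Dom∩ at merges:
  n1: preds {n0,n2}: {n0} ∩ {n0,n1,n2} = {n0}; idom=n0
  n4: preds {n0,n1,n2,n3}: {n0} ∩ {n0,n1} ∩ {n0,n1,n2} ∩ {n0,n3} = {n0}; idom=n0

DF walk-up:
  join n1 pred n0: · stop@n0
  join n1 pred n2: n2→n1 stop@n0
  join n4 pred n0: · stop@n0
  join n4 pred n1: n1 stop@n0
  join n4 pred n2: n2→n1 stop@n0
  join n4 pred n3: n3 stop@n0
  n0 → ∅
  n1 → {n1,n4}
  n2 → {n1,n4}
  n3 → {n4}
  n4 → ∅

φ for v: defs {n3}
  DF⁺ = {n4}

Answer: ["n4"]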